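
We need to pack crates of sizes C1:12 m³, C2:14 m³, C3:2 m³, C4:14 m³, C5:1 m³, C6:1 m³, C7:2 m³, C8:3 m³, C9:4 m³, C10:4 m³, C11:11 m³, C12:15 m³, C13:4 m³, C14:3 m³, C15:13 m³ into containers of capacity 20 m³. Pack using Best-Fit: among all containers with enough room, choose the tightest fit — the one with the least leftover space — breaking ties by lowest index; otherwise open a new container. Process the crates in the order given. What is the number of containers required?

container 1: place C1 (12 m³), 8 m³ left
container 2: place C2 (14 m³), 6 m³ left
container 2: place C3 (2 m³), 4 m³ left
container 3: place C4 (14 m³), 6 m³ left
container 2: place C5 (1 m³), 3 m³ left
container 2: place C6 (1 m³), 2 m³ left
container 2: place C7 (2 m³), 0 m³ left
container 3: place C8 (3 m³), 3 m³ left
container 1: place C9 (4 m³), 4 m³ left
container 1: place C10 (4 m³), 0 m³ left
container 4: place C11 (11 m³), 9 m³ left
container 5: place C12 (15 m³), 5 m³ left
container 5: place C13 (4 m³), 1 m³ left
container 3: place C14 (3 m³), 0 m³ left
container 6: place C15 (13 m³), 7 m³ left
Final containers: [12,4,4] [14,2,1,1,2] [14,3,3] [11] [15,4] [13].

6 containers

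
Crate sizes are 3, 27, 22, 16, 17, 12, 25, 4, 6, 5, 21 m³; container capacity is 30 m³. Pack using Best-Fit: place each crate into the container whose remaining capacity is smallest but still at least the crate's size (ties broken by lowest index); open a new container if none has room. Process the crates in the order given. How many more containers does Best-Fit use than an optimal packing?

Best-Fit: [3,27] [22,6] [16,5] [17,12] [25,4] [21] → 6 containers.
Total size 158 m³; any packing needs at least ⌈158/30⌉ = 6 containers.
So 6 is already optimal.

0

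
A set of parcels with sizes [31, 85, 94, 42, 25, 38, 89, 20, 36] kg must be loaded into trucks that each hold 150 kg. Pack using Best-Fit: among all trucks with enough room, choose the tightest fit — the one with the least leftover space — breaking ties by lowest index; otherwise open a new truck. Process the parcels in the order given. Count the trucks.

truck 1: place 31 kg, 119 kg left
truck 1: place 85 kg, 34 kg left
truck 2: place 94 kg, 56 kg left
truck 2: place 42 kg, 14 kg left
truck 1: place 25 kg, 9 kg left
truck 3: place 38 kg, 112 kg left
truck 3: place 89 kg, 23 kg left
truck 3: place 20 kg, 3 kg left
truck 4: place 36 kg, 114 kg left

4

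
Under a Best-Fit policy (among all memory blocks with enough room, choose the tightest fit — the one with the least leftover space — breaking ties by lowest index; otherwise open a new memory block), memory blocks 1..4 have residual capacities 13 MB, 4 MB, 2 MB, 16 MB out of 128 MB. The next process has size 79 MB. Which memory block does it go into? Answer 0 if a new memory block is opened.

No memory block has ≥ 79 MB free, so a new memory block is opened.

0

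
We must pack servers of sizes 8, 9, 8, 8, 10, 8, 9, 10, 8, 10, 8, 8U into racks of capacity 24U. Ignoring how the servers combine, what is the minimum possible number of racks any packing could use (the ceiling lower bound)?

5

Total size = 8 + 9 + 8 + 8 + 10 + 8 + 9 + 10 + 8 + 10 + 8 + 8 = 104U.
⌈104 / 24⌉ = 5.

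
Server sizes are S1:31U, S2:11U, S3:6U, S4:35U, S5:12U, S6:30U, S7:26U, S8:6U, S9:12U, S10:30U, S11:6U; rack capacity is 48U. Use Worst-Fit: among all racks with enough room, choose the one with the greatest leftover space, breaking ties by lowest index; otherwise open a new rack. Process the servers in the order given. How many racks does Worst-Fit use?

5

Put S1 (31U) in rack 1; 17U remain.
Put S2 (11U) in rack 1; 6U remain.
Put S3 (6U) in rack 1; 0U remain.
Put S4 (35U) in rack 2; 13U remain.
Put S5 (12U) in rack 2; 1U remain.
Put S6 (30U) in rack 3; 18U remain.
Put S7 (26U) in rack 4; 22U remain.
Put S8 (6U) in rack 4; 16U remain.
Put S9 (12U) in rack 3; 6U remain.
Put S10 (30U) in rack 5; 18U remain.
Put S11 (6U) in rack 5; 12U remain.
Final racks: [31,11,6] [35,12] [30,12] [26,6] [30,6].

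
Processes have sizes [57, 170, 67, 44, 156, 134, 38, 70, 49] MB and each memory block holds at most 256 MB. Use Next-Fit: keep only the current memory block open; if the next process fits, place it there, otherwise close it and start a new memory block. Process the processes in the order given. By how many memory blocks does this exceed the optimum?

1

Next-Fit: [57,170] [67,44] [156] [134,38,70] [49] → 5 memory blocks.
Total size 785 MB; any packing needs at least ⌈785/256⌉ = 4 memory blocks.
An optimal packing achieves that bound: [170,70] [156,67] [134,57,49] [44,38] → 4 memory blocks.
Excess: 5 − 4 = 1.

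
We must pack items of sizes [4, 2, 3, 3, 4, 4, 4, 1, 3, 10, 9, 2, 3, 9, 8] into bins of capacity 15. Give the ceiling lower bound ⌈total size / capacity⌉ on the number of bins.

Total size = 4 + 2 + 3 + 3 + 4 + 4 + 4 + 1 + 3 + 10 + 9 + 2 + 3 + 9 + 8 = 69.
⌈69 / 15⌉ = 5.

5 bins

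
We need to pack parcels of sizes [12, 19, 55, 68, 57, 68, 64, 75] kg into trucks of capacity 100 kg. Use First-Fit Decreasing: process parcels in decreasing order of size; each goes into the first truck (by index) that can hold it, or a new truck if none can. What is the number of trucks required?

Sorted descending: 75, 68, 68, 64, 57, 55, 19, 12.
truck 1: place 75 kg, 25 kg left
truck 2: place 68 kg, 32 kg left
truck 3: place 68 kg, 32 kg left
truck 4: place 64 kg, 36 kg left
truck 5: place 57 kg, 43 kg left
truck 6: place 55 kg, 45 kg left
truck 1: place 19 kg, 6 kg left
truck 2: place 12 kg, 20 kg left
Final trucks: [75,19] [68,12] [68] [64] [57] [55].

6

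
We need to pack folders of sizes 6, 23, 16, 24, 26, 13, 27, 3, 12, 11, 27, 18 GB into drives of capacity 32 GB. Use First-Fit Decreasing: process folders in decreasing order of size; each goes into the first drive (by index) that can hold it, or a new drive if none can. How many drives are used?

8

Sorted descending: 27, 27, 26, 24, 23, 18, 16, 13, 12, 11, 6, 3.
27 GB → drive 1 (remaining 5 GB)
27 GB → drive 2 (remaining 5 GB)
26 GB → drive 3 (remaining 6 GB)
24 GB → drive 4 (remaining 8 GB)
23 GB → drive 5 (remaining 9 GB)
18 GB → drive 6 (remaining 14 GB)
16 GB → drive 7 (remaining 16 GB)
13 GB → drive 6 (remaining 1 GB)
12 GB → drive 7 (remaining 4 GB)
11 GB → drive 8 (remaining 21 GB)
6 GB → drive 3 (remaining 0 GB)
3 GB → drive 1 (remaining 2 GB)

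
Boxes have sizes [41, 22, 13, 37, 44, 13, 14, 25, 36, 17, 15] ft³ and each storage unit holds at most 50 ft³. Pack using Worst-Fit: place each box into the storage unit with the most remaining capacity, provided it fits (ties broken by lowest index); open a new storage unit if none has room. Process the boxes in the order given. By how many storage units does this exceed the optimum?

1

Worst-Fit: [41] [22,13,13] [37] [44] [14,25] [36] [17,15] → 7 storage units.
Total size 277 ft³; any packing needs at least ⌈277/50⌉ = 6 storage units.
An optimal packing achieves that bound: [44] [41] [37,13] [36,14] [25,22] [17,15,13] → 6 storage units.
Excess: 7 − 6 = 1.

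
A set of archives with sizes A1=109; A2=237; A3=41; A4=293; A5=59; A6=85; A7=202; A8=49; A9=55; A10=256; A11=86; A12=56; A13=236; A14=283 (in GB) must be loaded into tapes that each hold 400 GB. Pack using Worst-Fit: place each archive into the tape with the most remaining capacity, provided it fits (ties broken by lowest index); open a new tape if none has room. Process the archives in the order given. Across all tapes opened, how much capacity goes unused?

A1 (109 GB) → tape 1 (remaining 291 GB)
A2 (237 GB) → tape 1 (remaining 54 GB)
A3 (41 GB) → tape 1 (remaining 13 GB)
A4 (293 GB) → tape 2 (remaining 107 GB)
A5 (59 GB) → tape 2 (remaining 48 GB)
A6 (85 GB) → tape 3 (remaining 315 GB)
A7 (202 GB) → tape 3 (remaining 113 GB)
A8 (49 GB) → tape 3 (remaining 64 GB)
A9 (55 GB) → tape 3 (remaining 9 GB)
A10 (256 GB) → tape 4 (remaining 144 GB)
A11 (86 GB) → tape 4 (remaining 58 GB)
A12 (56 GB) → tape 4 (remaining 2 GB)
A13 (236 GB) → tape 5 (remaining 164 GB)
A14 (283 GB) → tape 6 (remaining 117 GB)
6 tapes × 400 GB = 2400 GB; used 2047 GB; unused 353 GB.

353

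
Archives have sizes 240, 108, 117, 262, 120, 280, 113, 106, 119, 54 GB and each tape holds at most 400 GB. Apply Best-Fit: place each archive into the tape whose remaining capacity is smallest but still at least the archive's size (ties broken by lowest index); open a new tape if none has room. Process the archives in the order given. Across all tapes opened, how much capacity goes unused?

81

240 GB → tape 1 (remaining 160 GB)
108 GB → tape 1 (remaining 52 GB)
117 GB → tape 2 (remaining 283 GB)
262 GB → tape 2 (remaining 21 GB)
120 GB → tape 3 (remaining 280 GB)
280 GB → tape 3 (remaining 0 GB)
113 GB → tape 4 (remaining 287 GB)
106 GB → tape 4 (remaining 181 GB)
119 GB → tape 4 (remaining 62 GB)
54 GB → tape 4 (remaining 8 GB)
4 tapes × 400 GB = 1600 GB; used 1519 GB; unused 81 GB.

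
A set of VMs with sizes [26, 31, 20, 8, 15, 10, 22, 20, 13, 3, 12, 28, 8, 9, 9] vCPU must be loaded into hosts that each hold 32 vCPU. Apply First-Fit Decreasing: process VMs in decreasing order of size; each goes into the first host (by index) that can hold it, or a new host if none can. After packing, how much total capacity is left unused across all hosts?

Sorted descending: 31, 28, 26, 22, 20, 20, 15, 13, 12, 10, 9, 9, 8, 8, 3.
Put 31 vCPU in host 1; 1 vCPU remain.
Put 28 vCPU in host 2; 4 vCPU remain.
Put 26 vCPU in host 3; 6 vCPU remain.
Put 22 vCPU in host 4; 10 vCPU remain.
Put 20 vCPU in host 5; 12 vCPU remain.
Put 20 vCPU in host 6; 12 vCPU remain.
Put 15 vCPU in host 7; 17 vCPU remain.
Put 13 vCPU in host 7; 4 vCPU remain.
Put 12 vCPU in host 5; 0 vCPU remain.
Put 10 vCPU in host 4; 0 vCPU remain.
Put 9 vCPU in host 6; 3 vCPU remain.
Put 9 vCPU in host 8; 23 vCPU remain.
Put 8 vCPU in host 8; 15 vCPU remain.
Put 8 vCPU in host 8; 7 vCPU remain.
Put 3 vCPU in host 2; 1 vCPU remain.
8 hosts × 32 vCPU = 256 vCPU; used 234 vCPU; unused 22 vCPU.

22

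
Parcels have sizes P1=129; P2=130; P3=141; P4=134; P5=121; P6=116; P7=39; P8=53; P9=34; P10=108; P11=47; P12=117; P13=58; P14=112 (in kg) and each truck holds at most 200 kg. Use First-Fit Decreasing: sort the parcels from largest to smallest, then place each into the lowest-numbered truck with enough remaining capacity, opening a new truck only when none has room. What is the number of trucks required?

Sorted descending: 141, 134, 130, 129, 121, 117, 116, 112, 108, 58, 53, 47, 39, 34.
141 kg → truck 1 (remaining 59 kg)
134 kg → truck 2 (remaining 66 kg)
130 kg → truck 3 (remaining 70 kg)
129 kg → truck 4 (remaining 71 kg)
121 kg → truck 5 (remaining 79 kg)
117 kg → truck 6 (remaining 83 kg)
116 kg → truck 7 (remaining 84 kg)
112 kg → truck 8 (remaining 88 kg)
108 kg → truck 9 (remaining 92 kg)
58 kg → truck 1 (remaining 1 kg)
53 kg → truck 2 (remaining 13 kg)
47 kg → truck 3 (remaining 23 kg)
39 kg → truck 4 (remaining 32 kg)
34 kg → truck 5 (remaining 45 kg)
Final trucks: [141,58] [134,53] [130,47] [129,39] [121,34] [117] [116] [112] [108].

9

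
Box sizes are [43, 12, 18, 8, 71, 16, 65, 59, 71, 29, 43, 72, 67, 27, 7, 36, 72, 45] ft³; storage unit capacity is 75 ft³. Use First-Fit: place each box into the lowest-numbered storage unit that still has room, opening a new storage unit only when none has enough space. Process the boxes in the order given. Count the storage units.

12 storage units

43 ft³ → storage unit 1 (remaining 32 ft³)
12 ft³ → storage unit 1 (remaining 20 ft³)
18 ft³ → storage unit 1 (remaining 2 ft³)
8 ft³ → storage unit 2 (remaining 67 ft³)
71 ft³ → storage unit 3 (remaining 4 ft³)
16 ft³ → storage unit 2 (remaining 51 ft³)
65 ft³ → storage unit 4 (remaining 10 ft³)
59 ft³ → storage unit 5 (remaining 16 ft³)
71 ft³ → storage unit 6 (remaining 4 ft³)
29 ft³ → storage unit 2 (remaining 22 ft³)
43 ft³ → storage unit 7 (remaining 32 ft³)
72 ft³ → storage unit 8 (remaining 3 ft³)
67 ft³ → storage unit 9 (remaining 8 ft³)
27 ft³ → storage unit 7 (remaining 5 ft³)
7 ft³ → storage unit 2 (remaining 15 ft³)
36 ft³ → storage unit 10 (remaining 39 ft³)
72 ft³ → storage unit 11 (remaining 3 ft³)
45 ft³ → storage unit 12 (remaining 30 ft³)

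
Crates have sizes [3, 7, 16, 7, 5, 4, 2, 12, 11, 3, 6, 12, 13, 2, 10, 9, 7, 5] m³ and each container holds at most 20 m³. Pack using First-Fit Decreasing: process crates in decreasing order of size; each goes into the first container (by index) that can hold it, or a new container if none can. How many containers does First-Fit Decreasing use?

7 containers

Sorted descending: 16, 13, 12, 12, 11, 10, 9, 7, 7, 7, 6, 5, 5, 4, 3, 3, 2, 2.
Put 16 m³ in container 1; 4 m³ remain.
Put 13 m³ in container 2; 7 m³ remain.
Put 12 m³ in container 3; 8 m³ remain.
Put 12 m³ in container 4; 8 m³ remain.
Put 11 m³ in container 5; 9 m³ remain.
Put 10 m³ in container 6; 10 m³ remain.
Put 9 m³ in container 5; 0 m³ remain.
Put 7 m³ in container 2; 0 m³ remain.
Put 7 m³ in container 3; 1 m³ remain.
Put 7 m³ in container 4; 1 m³ remain.
Put 6 m³ in container 6; 4 m³ remain.
Put 5 m³ in container 7; 15 m³ remain.
Put 5 m³ in container 7; 10 m³ remain.
Put 4 m³ in container 1; 0 m³ remain.
Put 3 m³ in container 6; 1 m³ remain.
Put 3 m³ in container 7; 7 m³ remain.
Put 2 m³ in container 7; 5 m³ remain.
Put 2 m³ in container 7; 3 m³ remain.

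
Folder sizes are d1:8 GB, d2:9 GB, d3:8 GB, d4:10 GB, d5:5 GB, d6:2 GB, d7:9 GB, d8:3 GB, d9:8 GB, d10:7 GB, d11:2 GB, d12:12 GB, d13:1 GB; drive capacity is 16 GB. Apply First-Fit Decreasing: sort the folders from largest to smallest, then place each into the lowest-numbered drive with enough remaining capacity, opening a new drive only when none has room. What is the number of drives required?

6

Sorted descending: 12, 10, 9, 9, 8, 8, 8, 7, 5, 3, 2, 2, 1.
Put 12 GB in drive 1; 4 GB remain.
Put 10 GB in drive 2; 6 GB remain.
Put 9 GB in drive 3; 7 GB remain.
Put 9 GB in drive 4; 7 GB remain.
Put 8 GB in drive 5; 8 GB remain.
Put 8 GB in drive 5; 0 GB remain.
Put 8 GB in drive 6; 8 GB remain.
Put 7 GB in drive 3; 0 GB remain.
Put 5 GB in drive 2; 1 GB remain.
Put 3 GB in drive 1; 1 GB remain.
Put 2 GB in drive 4; 5 GB remain.
Put 2 GB in drive 4; 3 GB remain.
Put 1 GB in drive 1; 0 GB remain.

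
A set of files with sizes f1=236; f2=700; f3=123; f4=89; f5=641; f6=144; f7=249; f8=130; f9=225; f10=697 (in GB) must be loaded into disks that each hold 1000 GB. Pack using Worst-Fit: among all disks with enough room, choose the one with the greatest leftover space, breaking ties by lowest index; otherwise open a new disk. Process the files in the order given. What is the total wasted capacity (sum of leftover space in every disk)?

766

Put f1 (236 GB) in disk 1; 764 GB remain.
Put f2 (700 GB) in disk 1; 64 GB remain.
Put f3 (123 GB) in disk 2; 877 GB remain.
Put f4 (89 GB) in disk 2; 788 GB remain.
Put f5 (641 GB) in disk 2; 147 GB remain.
Put f6 (144 GB) in disk 2; 3 GB remain.
Put f7 (249 GB) in disk 3; 751 GB remain.
Put f8 (130 GB) in disk 3; 621 GB remain.
Put f9 (225 GB) in disk 3; 396 GB remain.
Put f10 (697 GB) in disk 4; 303 GB remain.
4 disks × 1000 GB = 4000 GB; used 3234 GB; unused 766 GB.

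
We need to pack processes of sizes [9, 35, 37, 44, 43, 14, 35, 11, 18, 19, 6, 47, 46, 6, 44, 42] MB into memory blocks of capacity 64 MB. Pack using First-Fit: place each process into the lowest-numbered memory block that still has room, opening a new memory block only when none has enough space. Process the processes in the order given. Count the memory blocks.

memory block 1: place 9 MB, 55 MB left
memory block 1: place 35 MB, 20 MB left
memory block 2: place 37 MB, 27 MB left
memory block 3: place 44 MB, 20 MB left
memory block 4: place 43 MB, 21 MB left
memory block 1: place 14 MB, 6 MB left
memory block 5: place 35 MB, 29 MB left
memory block 2: place 11 MB, 16 MB left
memory block 3: place 18 MB, 2 MB left
memory block 4: place 19 MB, 2 MB left
memory block 1: place 6 MB, 0 MB left
memory block 6: place 47 MB, 17 MB left
memory block 7: place 46 MB, 18 MB left
memory block 2: place 6 MB, 10 MB left
memory block 8: place 44 MB, 20 MB left
memory block 9: place 42 MB, 22 MB left
Final memory blocks: [9,35,14,6] [37,11,6] [44,18] [43,19] [35] [47] [46] [44] [42].

9 memory blocks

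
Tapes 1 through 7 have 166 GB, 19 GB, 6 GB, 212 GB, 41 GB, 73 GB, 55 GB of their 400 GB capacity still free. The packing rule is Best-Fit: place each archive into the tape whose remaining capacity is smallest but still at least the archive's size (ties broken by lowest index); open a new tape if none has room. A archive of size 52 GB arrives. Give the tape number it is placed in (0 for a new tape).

Tapes with room: tape 1 (166 GB), tape 4 (212 GB), tape 6 (73 GB), tape 7 (55 GB).
Tightest fit is tape 7 with 55 GB free.

7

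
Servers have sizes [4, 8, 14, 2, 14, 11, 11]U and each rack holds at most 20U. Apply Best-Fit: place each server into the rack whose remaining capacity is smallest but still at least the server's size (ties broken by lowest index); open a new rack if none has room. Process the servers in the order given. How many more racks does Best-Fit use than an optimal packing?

1

Best-Fit: [4,8] [14,2] [14] [11] [11] → 5 racks.
Total size 64U; any packing needs at least ⌈64/20⌉ = 4 racks.
An optimal packing achieves that bound: [14,4,2] [14] [11,8] [11] → 4 racks.
Excess: 5 − 4 = 1.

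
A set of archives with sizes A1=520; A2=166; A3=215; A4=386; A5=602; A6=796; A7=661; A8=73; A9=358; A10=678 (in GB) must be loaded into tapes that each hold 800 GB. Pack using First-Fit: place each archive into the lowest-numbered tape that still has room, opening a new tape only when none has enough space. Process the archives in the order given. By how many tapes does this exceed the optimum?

First-Fit: [520,166,73] [215,386] [602] [796] [661] [358] [678] → 7 tapes.
Total size 4455 GB; any packing needs at least ⌈4455/800⌉ = 6 tapes.
An optimal packing achieves that bound: [796] [678,73] [661] [602,166] [520,215] [386,358] → 6 tapes.
Excess: 7 − 6 = 1.

1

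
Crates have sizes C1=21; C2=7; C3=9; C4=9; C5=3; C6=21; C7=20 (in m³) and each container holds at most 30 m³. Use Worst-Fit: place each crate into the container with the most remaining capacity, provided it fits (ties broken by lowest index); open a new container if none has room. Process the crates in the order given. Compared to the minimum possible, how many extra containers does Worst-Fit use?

1

Worst-Fit: [21,7] [9,9,3] [21] [20] → 4 containers.
Total size 90 m³; any packing needs at least ⌈90/30⌉ = 3 containers.
An optimal packing achieves that bound: [21,9] [21,9] [20,7,3] → 3 containers.
Excess: 4 − 3 = 1.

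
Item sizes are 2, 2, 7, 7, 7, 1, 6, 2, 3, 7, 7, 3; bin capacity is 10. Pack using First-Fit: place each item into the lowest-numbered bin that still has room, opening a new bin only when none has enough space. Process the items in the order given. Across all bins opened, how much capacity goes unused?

bin 1: place 2, 8 left
bin 1: place 2, 6 left
bin 2: place 7, 3 left
bin 3: place 7, 3 left
bin 4: place 7, 3 left
bin 1: place 1, 5 left
bin 5: place 6, 4 left
bin 1: place 2, 3 left
bin 1: place 3, 0 left
bin 6: place 7, 3 left
bin 7: place 7, 3 left
bin 2: place 3, 0 left
7 bins × 10 = 70; used 54; unused 16.

16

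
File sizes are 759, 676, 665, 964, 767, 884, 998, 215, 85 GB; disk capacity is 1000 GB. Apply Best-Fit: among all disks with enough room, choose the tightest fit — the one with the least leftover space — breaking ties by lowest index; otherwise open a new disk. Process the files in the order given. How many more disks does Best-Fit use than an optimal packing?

Best-Fit: [759] [676] [665] [964] [767,215] [884,85] [998] → 7 disks.
Total size 6013 GB; any packing needs at least ⌈6013/1000⌉ = 7 disks.
So 7 is already optimal.

0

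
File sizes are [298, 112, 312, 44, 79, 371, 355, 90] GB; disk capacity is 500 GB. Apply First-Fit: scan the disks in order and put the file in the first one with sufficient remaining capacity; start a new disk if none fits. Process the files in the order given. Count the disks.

298 GB → disk 1 (remaining 202 GB)
112 GB → disk 1 (remaining 90 GB)
312 GB → disk 2 (remaining 188 GB)
44 GB → disk 1 (remaining 46 GB)
79 GB → disk 2 (remaining 109 GB)
371 GB → disk 3 (remaining 129 GB)
355 GB → disk 4 (remaining 145 GB)
90 GB → disk 2 (remaining 19 GB)
Final disks: [298,112,44] [312,79,90] [371] [355].

4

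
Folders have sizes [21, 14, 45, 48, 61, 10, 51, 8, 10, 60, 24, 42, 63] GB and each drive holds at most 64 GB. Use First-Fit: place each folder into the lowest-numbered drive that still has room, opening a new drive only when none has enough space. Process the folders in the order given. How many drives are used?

21 GB → drive 1 (remaining 43 GB)
14 GB → drive 1 (remaining 29 GB)
45 GB → drive 2 (remaining 19 GB)
48 GB → drive 3 (remaining 16 GB)
61 GB → drive 4 (remaining 3 GB)
10 GB → drive 1 (remaining 19 GB)
51 GB → drive 5 (remaining 13 GB)
8 GB → drive 1 (remaining 11 GB)
10 GB → drive 1 (remaining 1 GB)
60 GB → drive 6 (remaining 4 GB)
24 GB → drive 7 (remaining 40 GB)
42 GB → drive 8 (remaining 22 GB)
63 GB → drive 9 (remaining 1 GB)

9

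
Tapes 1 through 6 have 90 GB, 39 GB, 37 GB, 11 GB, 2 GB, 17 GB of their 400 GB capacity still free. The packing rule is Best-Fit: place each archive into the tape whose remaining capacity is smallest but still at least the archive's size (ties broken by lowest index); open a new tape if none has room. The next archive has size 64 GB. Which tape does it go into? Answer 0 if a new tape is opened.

1

Tapes with room: tape 1 (90 GB).
Tightest fit is tape 1 with 90 GB free.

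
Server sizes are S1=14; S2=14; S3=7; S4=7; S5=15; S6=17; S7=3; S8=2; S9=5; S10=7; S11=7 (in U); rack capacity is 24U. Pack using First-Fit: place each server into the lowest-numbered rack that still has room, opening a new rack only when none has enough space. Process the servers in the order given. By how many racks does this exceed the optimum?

First-Fit: [14,7,3] [14,7,2] [15,5] [17,7] [7] → 5 racks.
Total size 98U; any packing needs at least ⌈98/24⌉ = 5 racks.
So 5 is already optimal.

0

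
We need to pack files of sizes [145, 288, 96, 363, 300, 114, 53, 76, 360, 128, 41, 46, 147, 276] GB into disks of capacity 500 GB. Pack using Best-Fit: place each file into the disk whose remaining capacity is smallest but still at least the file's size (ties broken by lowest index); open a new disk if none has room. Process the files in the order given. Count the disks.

5

disk 1: place 145 GB, 355 GB left
disk 1: place 288 GB, 67 GB left
disk 2: place 96 GB, 404 GB left
disk 2: place 363 GB, 41 GB left
disk 3: place 300 GB, 200 GB left
disk 3: place 114 GB, 86 GB left
disk 1: place 53 GB, 14 GB left
disk 3: place 76 GB, 10 GB left
disk 4: place 360 GB, 140 GB left
disk 4: place 128 GB, 12 GB left
disk 2: place 41 GB, 0 GB left
disk 5: place 46 GB, 454 GB left
disk 5: place 147 GB, 307 GB left
disk 5: place 276 GB, 31 GB left
Final disks: [145,288,53] [96,363,41] [300,114,76] [360,128] [46,147,276].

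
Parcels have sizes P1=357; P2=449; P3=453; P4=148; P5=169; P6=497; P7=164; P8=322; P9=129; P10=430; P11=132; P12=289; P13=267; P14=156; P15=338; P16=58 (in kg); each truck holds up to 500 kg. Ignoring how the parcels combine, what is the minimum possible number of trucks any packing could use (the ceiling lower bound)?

Total size = 357 + 449 + 453 + 148 + 169 + 497 + 164 + 322 + 129 + 430 + 132 + 289 + 267 + 156 + 338 + 58 = 4358 kg.
⌈4358 / 500⌉ = 9.

9 trucks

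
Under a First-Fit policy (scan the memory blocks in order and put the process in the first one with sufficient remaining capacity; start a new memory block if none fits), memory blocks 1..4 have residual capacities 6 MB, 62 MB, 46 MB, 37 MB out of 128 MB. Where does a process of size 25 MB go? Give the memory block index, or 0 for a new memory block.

Memory blocks with room: memory block 2 (62 MB), memory block 3 (46 MB), memory block 4 (37 MB).
The first with room is memory block 2.

2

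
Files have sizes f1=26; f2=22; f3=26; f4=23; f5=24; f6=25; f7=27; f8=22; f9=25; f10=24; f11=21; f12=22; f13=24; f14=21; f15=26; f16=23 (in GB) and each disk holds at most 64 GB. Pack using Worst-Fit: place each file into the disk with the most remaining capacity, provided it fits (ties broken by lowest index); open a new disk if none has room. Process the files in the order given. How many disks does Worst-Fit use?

8

disk 1: place f1 (26 GB), 38 GB left
disk 1: place f2 (22 GB), 16 GB left
disk 2: place f3 (26 GB), 38 GB left
disk 2: place f4 (23 GB), 15 GB left
disk 3: place f5 (24 GB), 40 GB left
disk 3: place f6 (25 GB), 15 GB left
disk 4: place f7 (27 GB), 37 GB left
disk 4: place f8 (22 GB), 15 GB left
disk 5: place f9 (25 GB), 39 GB left
disk 5: place f10 (24 GB), 15 GB left
disk 6: place f11 (21 GB), 43 GB left
disk 6: place f12 (22 GB), 21 GB left
disk 7: place f13 (24 GB), 40 GB left
disk 7: place f14 (21 GB), 19 GB left
disk 8: place f15 (26 GB), 38 GB left
disk 8: place f16 (23 GB), 15 GB left
Final disks: [26,22] [26,23] [24,25] [27,22] [25,24] [21,22] [24,21] [26,23].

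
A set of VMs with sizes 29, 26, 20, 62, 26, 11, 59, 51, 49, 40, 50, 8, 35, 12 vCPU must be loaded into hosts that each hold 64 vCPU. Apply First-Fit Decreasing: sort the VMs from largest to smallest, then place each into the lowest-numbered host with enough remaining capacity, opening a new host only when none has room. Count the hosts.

Sorted descending: 62, 59, 51, 50, 49, 40, 35, 29, 26, 26, 20, 12, 11, 8.
62 vCPU → host 1 (remaining 2 vCPU)
59 vCPU → host 2 (remaining 5 vCPU)
51 vCPU → host 3 (remaining 13 vCPU)
50 vCPU → host 4 (remaining 14 vCPU)
49 vCPU → host 5 (remaining 15 vCPU)
40 vCPU → host 6 (remaining 24 vCPU)
35 vCPU → host 7 (remaining 29 vCPU)
29 vCPU → host 7 (remaining 0 vCPU)
26 vCPU → host 8 (remaining 38 vCPU)
26 vCPU → host 8 (remaining 12 vCPU)
20 vCPU → host 6 (remaining 4 vCPU)
12 vCPU → host 3 (remaining 1 vCPU)
11 vCPU → host 4 (remaining 3 vCPU)
8 vCPU → host 5 (remaining 7 vCPU)

8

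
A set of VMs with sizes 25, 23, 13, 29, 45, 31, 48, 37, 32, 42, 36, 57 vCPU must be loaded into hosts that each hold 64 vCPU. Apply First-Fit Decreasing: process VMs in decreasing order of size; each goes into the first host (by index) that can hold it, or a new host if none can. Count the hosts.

8

Sorted descending: 57, 48, 45, 42, 37, 36, 32, 31, 29, 25, 23, 13.
host 1: place 57 vCPU, 7 vCPU left
host 2: place 48 vCPU, 16 vCPU left
host 3: place 45 vCPU, 19 vCPU left
host 4: place 42 vCPU, 22 vCPU left
host 5: place 37 vCPU, 27 vCPU left
host 6: place 36 vCPU, 28 vCPU left
host 7: place 32 vCPU, 32 vCPU left
host 7: place 31 vCPU, 1 vCPU left
host 8: place 29 vCPU, 35 vCPU left
host 5: place 25 vCPU, 2 vCPU left
host 6: place 23 vCPU, 5 vCPU left
host 2: place 13 vCPU, 3 vCPU left
Final hosts: [57] [48,13] [45] [42] [37,25] [36,23] [32,31] [29].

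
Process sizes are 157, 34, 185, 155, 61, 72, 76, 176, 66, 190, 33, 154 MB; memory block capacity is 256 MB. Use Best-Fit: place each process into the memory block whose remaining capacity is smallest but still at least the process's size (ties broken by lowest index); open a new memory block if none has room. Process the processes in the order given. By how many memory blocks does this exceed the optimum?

0

Best-Fit: [157,34,61] [185,66] [155,72] [76,176] [190,33] [154] → 6 memory blocks.
Total size 1359 MB; any packing needs at least ⌈1359/256⌉ = 6 memory blocks.
So 6 is already optimal.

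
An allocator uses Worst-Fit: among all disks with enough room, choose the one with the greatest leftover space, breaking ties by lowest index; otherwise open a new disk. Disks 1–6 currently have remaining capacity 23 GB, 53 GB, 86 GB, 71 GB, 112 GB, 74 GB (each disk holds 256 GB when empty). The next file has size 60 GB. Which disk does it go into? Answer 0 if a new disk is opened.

5

Disks with room: disk 3 (86 GB), disk 4 (71 GB), disk 5 (112 GB), disk 6 (74 GB).
Most room is disk 5 with 112 GB free.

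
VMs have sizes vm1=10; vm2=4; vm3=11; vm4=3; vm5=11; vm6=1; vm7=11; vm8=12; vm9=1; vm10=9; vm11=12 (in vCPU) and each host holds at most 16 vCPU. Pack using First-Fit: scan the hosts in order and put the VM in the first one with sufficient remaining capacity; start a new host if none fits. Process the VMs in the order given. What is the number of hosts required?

7

vm1 (10 vCPU) → host 1 (remaining 6 vCPU)
vm2 (4 vCPU) → host 1 (remaining 2 vCPU)
vm3 (11 vCPU) → host 2 (remaining 5 vCPU)
vm4 (3 vCPU) → host 2 (remaining 2 vCPU)
vm5 (11 vCPU) → host 3 (remaining 5 vCPU)
vm6 (1 vCPU) → host 1 (remaining 1 vCPU)
vm7 (11 vCPU) → host 4 (remaining 5 vCPU)
vm8 (12 vCPU) → host 5 (remaining 4 vCPU)
vm9 (1 vCPU) → host 1 (remaining 0 vCPU)
vm10 (9 vCPU) → host 6 (remaining 7 vCPU)
vm11 (12 vCPU) → host 7 (remaining 4 vCPU)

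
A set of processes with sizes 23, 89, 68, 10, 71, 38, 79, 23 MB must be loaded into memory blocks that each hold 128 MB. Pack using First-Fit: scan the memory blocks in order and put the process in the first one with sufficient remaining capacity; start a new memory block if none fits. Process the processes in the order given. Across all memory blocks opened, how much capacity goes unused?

111

Put 23 MB in memory block 1; 105 MB remain.
Put 89 MB in memory block 1; 16 MB remain.
Put 68 MB in memory block 2; 60 MB remain.
Put 10 MB in memory block 1; 6 MB remain.
Put 71 MB in memory block 3; 57 MB remain.
Put 38 MB in memory block 2; 22 MB remain.
Put 79 MB in memory block 4; 49 MB remain.
Put 23 MB in memory block 3; 34 MB remain.
4 memory blocks × 128 MB = 512 MB; used 401 MB; unused 111 MB.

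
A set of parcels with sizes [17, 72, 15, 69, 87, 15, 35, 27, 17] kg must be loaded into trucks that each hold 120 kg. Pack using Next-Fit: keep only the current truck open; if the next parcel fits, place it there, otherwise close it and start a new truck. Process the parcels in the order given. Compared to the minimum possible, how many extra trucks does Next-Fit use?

Next-Fit: [17,72,15] [69] [87,15] [35,27,17] → 4 trucks.
Total size 354 kg; any packing needs at least ⌈354/120⌉ = 3 trucks.
An optimal packing achieves that bound: [87,17,15] [72,27,17] [69,35,15] → 3 trucks.
Excess: 4 − 3 = 1.

1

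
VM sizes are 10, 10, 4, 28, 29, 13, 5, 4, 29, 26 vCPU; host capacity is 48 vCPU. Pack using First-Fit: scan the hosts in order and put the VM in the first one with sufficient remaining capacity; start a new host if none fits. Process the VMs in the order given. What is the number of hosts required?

Put 10 vCPU in host 1; 38 vCPU remain.
Put 10 vCPU in host 1; 28 vCPU remain.
Put 4 vCPU in host 1; 24 vCPU remain.
Put 28 vCPU in host 2; 20 vCPU remain.
Put 29 vCPU in host 3; 19 vCPU remain.
Put 13 vCPU in host 1; 11 vCPU remain.
Put 5 vCPU in host 1; 6 vCPU remain.
Put 4 vCPU in host 1; 2 vCPU remain.
Put 29 vCPU in host 4; 19 vCPU remain.
Put 26 vCPU in host 5; 22 vCPU remain.

5 hosts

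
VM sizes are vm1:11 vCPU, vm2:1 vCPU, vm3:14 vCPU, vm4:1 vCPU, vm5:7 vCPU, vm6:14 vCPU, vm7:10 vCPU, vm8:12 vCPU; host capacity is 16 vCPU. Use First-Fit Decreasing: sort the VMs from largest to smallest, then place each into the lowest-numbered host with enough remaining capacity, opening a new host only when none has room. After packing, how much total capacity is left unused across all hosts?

Sorted descending: 14, 14, 12, 11, 10, 7, 1, 1.
Put 14 vCPU in host 1; 2 vCPU remain.
Put 14 vCPU in host 2; 2 vCPU remain.
Put 12 vCPU in host 3; 4 vCPU remain.
Put 11 vCPU in host 4; 5 vCPU remain.
Put 10 vCPU in host 5; 6 vCPU remain.
Put 7 vCPU in host 6; 9 vCPU remain.
Put 1 vCPU in host 1; 1 vCPU remain.
Put 1 vCPU in host 1; 0 vCPU remain.
6 hosts × 16 vCPU = 96 vCPU; used 70 vCPU; unused 26 vCPU.

26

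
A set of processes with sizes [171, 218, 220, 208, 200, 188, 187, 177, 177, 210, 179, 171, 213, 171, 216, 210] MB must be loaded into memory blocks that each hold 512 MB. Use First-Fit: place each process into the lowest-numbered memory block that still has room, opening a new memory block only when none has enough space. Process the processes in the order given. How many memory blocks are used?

memory block 1: place 171 MB, 341 MB left
memory block 1: place 218 MB, 123 MB left
memory block 2: place 220 MB, 292 MB left
memory block 2: place 208 MB, 84 MB left
memory block 3: place 200 MB, 312 MB left
memory block 3: place 188 MB, 124 MB left
memory block 4: place 187 MB, 325 MB left
memory block 4: place 177 MB, 148 MB left
memory block 5: place 177 MB, 335 MB left
memory block 5: place 210 MB, 125 MB left
memory block 6: place 179 MB, 333 MB left
memory block 6: place 171 MB, 162 MB left
memory block 7: place 213 MB, 299 MB left
memory block 7: place 171 MB, 128 MB left
memory block 8: place 216 MB, 296 MB left
memory block 8: place 210 MB, 86 MB left
Final memory blocks: [171,218] [220,208] [200,188] [187,177] [177,210] [179,171] [213,171] [216,210].

8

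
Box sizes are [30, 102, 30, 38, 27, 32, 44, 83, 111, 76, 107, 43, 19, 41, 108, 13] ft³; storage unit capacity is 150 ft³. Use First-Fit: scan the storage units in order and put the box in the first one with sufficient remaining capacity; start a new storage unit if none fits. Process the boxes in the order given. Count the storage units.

7

30 ft³ → storage unit 1 (remaining 120 ft³)
102 ft³ → storage unit 1 (remaining 18 ft³)
30 ft³ → storage unit 2 (remaining 120 ft³)
38 ft³ → storage unit 2 (remaining 82 ft³)
27 ft³ → storage unit 2 (remaining 55 ft³)
32 ft³ → storage unit 2 (remaining 23 ft³)
44 ft³ → storage unit 3 (remaining 106 ft³)
83 ft³ → storage unit 3 (remaining 23 ft³)
111 ft³ → storage unit 4 (remaining 39 ft³)
76 ft³ → storage unit 5 (remaining 74 ft³)
107 ft³ → storage unit 6 (remaining 43 ft³)
43 ft³ → storage unit 5 (remaining 31 ft³)
19 ft³ → storage unit 2 (remaining 4 ft³)
41 ft³ → storage unit 6 (remaining 2 ft³)
108 ft³ → storage unit 7 (remaining 42 ft³)
13 ft³ → storage unit 1 (remaining 5 ft³)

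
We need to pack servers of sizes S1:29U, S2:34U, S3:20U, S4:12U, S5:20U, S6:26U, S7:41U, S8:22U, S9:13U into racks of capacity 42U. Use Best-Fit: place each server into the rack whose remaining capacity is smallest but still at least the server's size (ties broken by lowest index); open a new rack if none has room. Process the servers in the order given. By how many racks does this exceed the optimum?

Best-Fit: [29,12] [34] [20,20] [26,13] [41] [22] → 6 racks.
Total size 217U; any packing needs at least ⌈217/42⌉ = 6 racks.
So 6 is already optimal.

0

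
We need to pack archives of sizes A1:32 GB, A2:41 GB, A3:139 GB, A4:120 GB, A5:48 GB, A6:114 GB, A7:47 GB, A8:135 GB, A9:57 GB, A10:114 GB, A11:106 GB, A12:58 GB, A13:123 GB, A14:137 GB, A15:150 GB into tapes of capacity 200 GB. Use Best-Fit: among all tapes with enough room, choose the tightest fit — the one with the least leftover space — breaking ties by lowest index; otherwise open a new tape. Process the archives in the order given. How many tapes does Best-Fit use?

Put A1 (32 GB) in tape 1; 168 GB remain.
Put A2 (41 GB) in tape 1; 127 GB remain.
Put A3 (139 GB) in tape 2; 61 GB remain.
Put A4 (120 GB) in tape 1; 7 GB remain.
Put A5 (48 GB) in tape 2; 13 GB remain.
Put A6 (114 GB) in tape 3; 86 GB remain.
Put A7 (47 GB) in tape 3; 39 GB remain.
Put A8 (135 GB) in tape 4; 65 GB remain.
Put A9 (57 GB) in tape 4; 8 GB remain.
Put A10 (114 GB) in tape 5; 86 GB remain.
Put A11 (106 GB) in tape 6; 94 GB remain.
Put A12 (58 GB) in tape 5; 28 GB remain.
Put A13 (123 GB) in tape 7; 77 GB remain.
Put A14 (137 GB) in tape 8; 63 GB remain.
Put A15 (150 GB) in tape 9; 50 GB remain.
Final tapes: [32,41,120] [139,48] [114,47] [135,57] [114,58] [106] [123] [137] [150].

9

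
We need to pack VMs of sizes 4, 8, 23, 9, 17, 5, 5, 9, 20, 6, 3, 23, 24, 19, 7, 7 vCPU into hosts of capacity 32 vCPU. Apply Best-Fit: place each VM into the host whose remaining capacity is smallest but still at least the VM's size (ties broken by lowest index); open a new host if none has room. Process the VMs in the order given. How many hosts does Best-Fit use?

7 hosts

4 vCPU → host 1 (remaining 28 vCPU)
8 vCPU → host 1 (remaining 20 vCPU)
23 vCPU → host 2 (remaining 9 vCPU)
9 vCPU → host 2 (remaining 0 vCPU)
17 vCPU → host 1 (remaining 3 vCPU)
5 vCPU → host 3 (remaining 27 vCPU)
5 vCPU → host 3 (remaining 22 vCPU)
9 vCPU → host 3 (remaining 13 vCPU)
20 vCPU → host 4 (remaining 12 vCPU)
6 vCPU → host 4 (remaining 6 vCPU)
3 vCPU → host 1 (remaining 0 vCPU)
23 vCPU → host 5 (remaining 9 vCPU)
24 vCPU → host 6 (remaining 8 vCPU)
19 vCPU → host 7 (remaining 13 vCPU)
7 vCPU → host 6 (remaining 1 vCPU)
7 vCPU → host 5 (remaining 2 vCPU)
Final hosts: [4,8,17,3] [23,9] [5,5,9] [20,6] [23,7] [24,7] [19].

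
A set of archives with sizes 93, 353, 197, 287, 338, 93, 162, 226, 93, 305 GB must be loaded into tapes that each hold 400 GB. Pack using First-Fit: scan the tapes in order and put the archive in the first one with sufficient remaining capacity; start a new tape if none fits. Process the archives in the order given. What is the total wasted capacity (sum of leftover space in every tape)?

253

Put 93 GB in tape 1; 307 GB remain.
Put 353 GB in tape 2; 47 GB remain.
Put 197 GB in tape 1; 110 GB remain.
Put 287 GB in tape 3; 113 GB remain.
Put 338 GB in tape 4; 62 GB remain.
Put 93 GB in tape 1; 17 GB remain.
Put 162 GB in tape 5; 238 GB remain.
Put 226 GB in tape 5; 12 GB remain.
Put 93 GB in tape 3; 20 GB remain.
Put 305 GB in tape 6; 95 GB remain.
6 tapes × 400 GB = 2400 GB; used 2147 GB; unused 253 GB.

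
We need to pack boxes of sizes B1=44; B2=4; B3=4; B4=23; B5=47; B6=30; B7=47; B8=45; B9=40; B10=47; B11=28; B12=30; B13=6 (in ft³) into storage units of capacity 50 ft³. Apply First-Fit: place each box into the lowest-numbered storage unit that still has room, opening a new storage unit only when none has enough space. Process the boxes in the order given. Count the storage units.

10

Put B1 (44 ft³) in storage unit 1; 6 ft³ remain.
Put B2 (4 ft³) in storage unit 1; 2 ft³ remain.
Put B3 (4 ft³) in storage unit 2; 46 ft³ remain.
Put B4 (23 ft³) in storage unit 2; 23 ft³ remain.
Put B5 (47 ft³) in storage unit 3; 3 ft³ remain.
Put B6 (30 ft³) in storage unit 4; 20 ft³ remain.
Put B7 (47 ft³) in storage unit 5; 3 ft³ remain.
Put B8 (45 ft³) in storage unit 6; 5 ft³ remain.
Put B9 (40 ft³) in storage unit 7; 10 ft³ remain.
Put B10 (47 ft³) in storage unit 8; 3 ft³ remain.
Put B11 (28 ft³) in storage unit 9; 22 ft³ remain.
Put B12 (30 ft³) in storage unit 10; 20 ft³ remain.
Put B13 (6 ft³) in storage unit 2; 17 ft³ remain.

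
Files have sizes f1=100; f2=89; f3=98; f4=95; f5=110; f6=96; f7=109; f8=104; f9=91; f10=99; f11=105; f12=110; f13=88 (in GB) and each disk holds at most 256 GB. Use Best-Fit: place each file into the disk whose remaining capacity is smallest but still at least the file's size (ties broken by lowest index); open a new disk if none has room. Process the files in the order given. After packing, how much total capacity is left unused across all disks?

f1 (100 GB) → disk 1 (remaining 156 GB)
f2 (89 GB) → disk 1 (remaining 67 GB)
f3 (98 GB) → disk 2 (remaining 158 GB)
f4 (95 GB) → disk 2 (remaining 63 GB)
f5 (110 GB) → disk 3 (remaining 146 GB)
f6 (96 GB) → disk 3 (remaining 50 GB)
f7 (109 GB) → disk 4 (remaining 147 GB)
f8 (104 GB) → disk 4 (remaining 43 GB)
f9 (91 GB) → disk 5 (remaining 165 GB)
f10 (99 GB) → disk 5 (remaining 66 GB)
f11 (105 GB) → disk 6 (remaining 151 GB)
f12 (110 GB) → disk 6 (remaining 41 GB)
f13 (88 GB) → disk 7 (remaining 168 GB)
7 disks × 256 GB = 1792 GB; used 1294 GB; unused 498 GB.

498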